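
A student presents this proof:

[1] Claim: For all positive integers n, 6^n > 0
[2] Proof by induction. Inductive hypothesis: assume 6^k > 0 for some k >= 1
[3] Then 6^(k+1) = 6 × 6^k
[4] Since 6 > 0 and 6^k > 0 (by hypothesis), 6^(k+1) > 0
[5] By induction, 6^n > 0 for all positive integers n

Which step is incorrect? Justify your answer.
Step 5: By induction, 6^n > 0 for all positive integers n

Step 5 concludes the proof by induction, but no base case was ever established. A valid induction proof requires: (1) a base case proving 6^1 > 0, and (2) an inductive step showing IF 6^k > 0 THEN 6^(k+1) > 0. Steps 2-4 correctly establish the inductive step, but without the base case the conclusion in step 5 does not follow.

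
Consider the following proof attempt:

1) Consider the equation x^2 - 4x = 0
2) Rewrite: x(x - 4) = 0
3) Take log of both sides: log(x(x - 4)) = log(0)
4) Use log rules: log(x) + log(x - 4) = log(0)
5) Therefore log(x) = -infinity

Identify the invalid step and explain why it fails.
Step 3: Take log of both sides: log(x(x - 4)) = log(0)

Step 3 takes the logarithm of both sides, resulting in log(0) on the right side. The logarithm is only defined for positive numbers; log(0) is undefined (approaches negative infinity). This operation is invalid.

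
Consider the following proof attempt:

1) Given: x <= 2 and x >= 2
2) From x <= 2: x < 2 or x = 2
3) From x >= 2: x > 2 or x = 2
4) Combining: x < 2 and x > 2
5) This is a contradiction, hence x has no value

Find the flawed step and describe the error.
Step 4: Combining: x < 2 and x > 2

Step 4 incorrectly combines the conditions. From x <= 2 and x >= 2, the intersection is x = 2. The error treats the 'or' cases as 'and' requirements. The correct conclusion is that x = 2 is the unique solution, not that no solution exists.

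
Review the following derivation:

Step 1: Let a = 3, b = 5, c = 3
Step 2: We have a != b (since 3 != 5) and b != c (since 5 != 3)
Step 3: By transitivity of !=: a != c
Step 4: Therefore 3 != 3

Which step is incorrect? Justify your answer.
Step 3: By transitivity of !=: a != c

Step 3 incorrectly applies transitivity to the '!=' relation. Transitivity states: if a R b and b R c, then a R c. However, '!=' is not transitive. Counterexample: 3 != 5 and 5 != 3, but 3 = 3 (both equal 3). Transitivity holds for relations like <, <=, =, but not for !=.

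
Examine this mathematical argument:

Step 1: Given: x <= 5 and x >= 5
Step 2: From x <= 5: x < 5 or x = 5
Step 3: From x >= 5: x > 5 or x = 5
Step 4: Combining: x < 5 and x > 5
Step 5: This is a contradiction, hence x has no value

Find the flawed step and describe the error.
Step 4: Combining: x < 5 and x > 5

Step 4 incorrectly combines the conditions. From x <= 5 and x >= 5, the intersection is x = 5. The error treats the 'or' cases as 'and' requirements. The correct conclusion is that x = 5 is the unique solution, not that no solution exists.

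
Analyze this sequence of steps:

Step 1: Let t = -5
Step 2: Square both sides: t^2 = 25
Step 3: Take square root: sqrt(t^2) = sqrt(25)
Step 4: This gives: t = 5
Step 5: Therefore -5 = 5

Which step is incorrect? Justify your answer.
Step 4: This gives: t = 5

Step 4 incorrectly states that sqrt(t^2) = t. The correct identity is sqrt(t^2) = |t|. Since t = -5 < 0, we have sqrt(t^2) = |-5| = 5, not t = -5.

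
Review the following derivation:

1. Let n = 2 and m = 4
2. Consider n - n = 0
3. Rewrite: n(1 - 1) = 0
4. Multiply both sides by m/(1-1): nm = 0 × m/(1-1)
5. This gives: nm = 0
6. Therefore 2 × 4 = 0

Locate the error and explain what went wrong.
Step 4: Multiply both sides by m/(1-1): nm = 0 × m/(1-1)

Step 4 multiplies both sides by m/(1-1). However, 1-1 = 0, so this is multiplication by m/0, which is undefined. We cannot multiply by an undefined expression.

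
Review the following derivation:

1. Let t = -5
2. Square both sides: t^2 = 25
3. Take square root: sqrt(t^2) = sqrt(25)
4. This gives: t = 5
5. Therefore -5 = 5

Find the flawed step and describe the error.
Step 4: This gives: t = 5

Step 4 incorrectly states that sqrt(t^2) = t. The correct identity is sqrt(t^2) = |t|. Since t = -5 < 0, we have sqrt(t^2) = |-5| = 5, not t = -5.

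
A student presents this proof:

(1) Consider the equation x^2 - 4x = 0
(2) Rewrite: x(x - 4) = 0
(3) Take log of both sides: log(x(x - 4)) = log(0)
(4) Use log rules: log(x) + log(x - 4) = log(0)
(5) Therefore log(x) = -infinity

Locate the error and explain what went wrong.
Step 3: Take log of both sides: log(x(x - 4)) = log(0)

Step 3 takes the logarithm of both sides, resulting in log(0) on the right side. The logarithm is only defined for positive numbers; log(0) is undefined (approaches negative infinity). This operation is invalid.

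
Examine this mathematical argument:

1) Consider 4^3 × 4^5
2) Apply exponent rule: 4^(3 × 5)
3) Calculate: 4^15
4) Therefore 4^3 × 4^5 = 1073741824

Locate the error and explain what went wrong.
Step 2: Apply exponent rule: 4^(3 × 5)

Step 2 incorrectly states that a^b × a^c = a^(b×c). The correct rule is a^b × a^c = a^(b+c). The actual value is 4^3 × 4^5 = 4^8 = 65536, not 4^15 = 1073741824.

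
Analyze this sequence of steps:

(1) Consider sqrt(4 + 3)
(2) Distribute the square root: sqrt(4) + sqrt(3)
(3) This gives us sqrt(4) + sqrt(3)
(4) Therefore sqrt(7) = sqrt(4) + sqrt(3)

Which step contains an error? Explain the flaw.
Step 2: Distribute the square root: sqrt(4) + sqrt(3)

Step 2 incorrectly 'distributes' the square root over addition. The square root function does not distribute: sqrt(a + b) ≠ sqrt(a) + sqrt(b). In fact, sqrt(4 + 3) = sqrt(7) ≈ 2.6458, while sqrt(4) + sqrt(3) ≈ 3.7321.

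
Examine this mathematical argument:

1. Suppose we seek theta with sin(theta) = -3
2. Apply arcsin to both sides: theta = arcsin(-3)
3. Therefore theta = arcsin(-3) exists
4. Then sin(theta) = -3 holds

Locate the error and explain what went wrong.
Step 2: Apply arcsin to both sides: theta = arcsin(-3)

Step 2 applies arcsin to -3. However, arcsin(x) is only defined for x in [-1, 1] because sin(theta) can only produce values in that range. Since |-3| > 1, arcsin(-3) is undefined. There is no angle whose sine equals -3.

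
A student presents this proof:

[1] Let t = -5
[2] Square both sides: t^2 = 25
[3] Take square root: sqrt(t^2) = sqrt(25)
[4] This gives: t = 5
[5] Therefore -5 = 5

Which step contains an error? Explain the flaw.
Step 4: This gives: t = 5

Step 4 incorrectly states that sqrt(t^2) = t. The correct identity is sqrt(t^2) = |t|. Since t = -5 < 0, we have sqrt(t^2) = |-5| = 5, not t = -5.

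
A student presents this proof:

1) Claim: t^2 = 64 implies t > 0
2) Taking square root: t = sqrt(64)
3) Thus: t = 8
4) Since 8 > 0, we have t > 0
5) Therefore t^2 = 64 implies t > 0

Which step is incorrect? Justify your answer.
Step 2: Taking square root: t = sqrt(64)

Step 2 takes the square root and assumes the positive root only. The equation t^2 = 64 actually has two solutions: t = 8 and t = -8. The proof silently assumes t > 0 without justification, then uses this assumption to conclude t > 0, which is circular. The counterexample t = -8 shows the claim is false.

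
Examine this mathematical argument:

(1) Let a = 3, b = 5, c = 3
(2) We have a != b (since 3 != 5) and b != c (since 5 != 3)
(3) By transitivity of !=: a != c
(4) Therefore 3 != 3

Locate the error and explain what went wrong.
Step 3: By transitivity of !=: a != c

Step 3 incorrectly applies transitivity to the '!=' relation. Transitivity states: if a R b and b R c, then a R c. However, '!=' is not transitive. Counterexample: 3 != 5 and 5 != 3, but 3 = 3 (both equal 3). Transitivity holds for relations like <, <=, =, but not for !=.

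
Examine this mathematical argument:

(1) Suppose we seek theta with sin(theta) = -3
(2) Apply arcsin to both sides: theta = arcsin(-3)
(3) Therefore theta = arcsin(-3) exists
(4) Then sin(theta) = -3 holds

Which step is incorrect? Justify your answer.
Step 2: Apply arcsin to both sides: theta = arcsin(-3)

Step 2 applies arcsin to -3. However, arcsin(x) is only defined for x in [-1, 1] because sin(theta) can only produce values in that range. Since |-3| > 1, arcsin(-3) is undefined. There is no angle whose sine equals -3.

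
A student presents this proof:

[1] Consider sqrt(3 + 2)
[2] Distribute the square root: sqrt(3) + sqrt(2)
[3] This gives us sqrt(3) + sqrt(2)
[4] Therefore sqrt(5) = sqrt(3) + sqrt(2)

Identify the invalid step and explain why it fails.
Step 2: Distribute the square root: sqrt(3) + sqrt(2)

Step 2 incorrectly 'distributes' the square root over addition. The square root function does not distribute: sqrt(a + b) ≠ sqrt(a) + sqrt(b). In fact, sqrt(3 + 2) = sqrt(5) ≈ 2.2361, while sqrt(3) + sqrt(2) ≈ 3.1463.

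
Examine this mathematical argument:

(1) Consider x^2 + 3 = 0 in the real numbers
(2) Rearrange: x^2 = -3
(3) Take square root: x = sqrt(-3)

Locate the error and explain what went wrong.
Step 3: Take square root: x = sqrt(-3)

Step 3 takes the square root of -3, which is negative. In the real number system, the square root of a negative number is undefined. The equation x^2 + 3 = 0 has no real solutions. Square roots of negative numbers only exist in the complex numbers.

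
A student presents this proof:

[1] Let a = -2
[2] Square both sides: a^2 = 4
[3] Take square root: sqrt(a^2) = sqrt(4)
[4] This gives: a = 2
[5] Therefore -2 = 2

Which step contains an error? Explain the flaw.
Step 4: This gives: a = 2

Step 4 incorrectly states that sqrt(a^2) = a. The correct identity is sqrt(a^2) = |a|. Since a = -2 < 0, we have sqrt(a^2) = |-2| = 2, not a = -2.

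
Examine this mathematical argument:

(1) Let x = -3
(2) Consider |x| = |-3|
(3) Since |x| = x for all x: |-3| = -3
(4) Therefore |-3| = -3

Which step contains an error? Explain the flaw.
Step 3: Since |x| = x for all x: |-3| = -3

Step 3 incorrectly states that |x| = x for all x. The correct definition is |x| = x when x >= 0, and |x| = -x when x < 0. Since -3 < 0, we have |-3| = -(-3) = 3, not -3.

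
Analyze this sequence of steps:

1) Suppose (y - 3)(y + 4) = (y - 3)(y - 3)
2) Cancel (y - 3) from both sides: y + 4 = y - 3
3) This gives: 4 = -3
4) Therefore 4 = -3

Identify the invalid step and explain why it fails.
Step 2: Cancel (y - 3) from both sides: y + 4 = y - 3

Step 2 cancels (y - 3) from both sides. This is only valid if (y - 3) ≠ 0, i.e., y ≠ 3. When y = 3, both sides equal zero regardless of the other factors. The correct approach requires considering y = 3 as a separate case.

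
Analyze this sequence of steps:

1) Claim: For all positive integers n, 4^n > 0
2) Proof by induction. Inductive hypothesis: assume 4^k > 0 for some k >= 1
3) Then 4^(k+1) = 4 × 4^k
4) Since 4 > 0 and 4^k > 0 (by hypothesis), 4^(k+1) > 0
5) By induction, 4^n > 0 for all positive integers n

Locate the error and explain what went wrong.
Step 5: By induction, 4^n > 0 for all positive integers n

Step 5 concludes the proof by induction, but no base case was ever established. A valid induction proof requires: (1) a base case proving 4^1 > 0, and (2) an inductive step showing IF 4^k > 0 THEN 4^(k+1) > 0. Steps 2-4 correctly establish the inductive step, but without the base case the conclusion in step 5 does not follow.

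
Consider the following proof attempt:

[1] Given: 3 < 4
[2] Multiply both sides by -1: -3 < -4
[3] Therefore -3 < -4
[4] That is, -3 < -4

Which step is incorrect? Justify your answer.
Step 2: Multiply both sides by -1: -3 < -4

Step 2 multiplies both sides by -1 but fails to reverse the inequality sign. When multiplying (or dividing) an inequality by a negative number, the direction must be reversed. Since 3 < 4, we should get -3 > -4, i.e., -3 > -4.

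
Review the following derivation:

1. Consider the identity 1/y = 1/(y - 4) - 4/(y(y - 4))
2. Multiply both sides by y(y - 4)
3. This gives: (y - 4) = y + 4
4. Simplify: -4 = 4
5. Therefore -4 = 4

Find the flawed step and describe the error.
Step 3: This gives: (y - 4) = y + 4

Step 3 makes a sign error when clearing denominators. Multiplying -4/(y(y - 4)) by y(y - 4) gives -4, not +4. The correct result is (y - 4) = y - 4, which is trivially true, not (y - 4) = y + 4. (Step 1 is a valid identity: 1/(y - 4) - 4/(y(y - 4)) = (y - 4)/(y(y - 4)) = 1/y.)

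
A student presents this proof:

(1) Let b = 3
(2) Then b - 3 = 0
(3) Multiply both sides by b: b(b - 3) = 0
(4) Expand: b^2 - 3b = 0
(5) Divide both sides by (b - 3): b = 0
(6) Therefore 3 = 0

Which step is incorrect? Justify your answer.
Step 5: Divide both sides by (b - 3): b = 0

Step 5 divides both sides by (b - 3). However, since b = 3, we have (b - 3) = 0. Division by zero is undefined, making this step invalid.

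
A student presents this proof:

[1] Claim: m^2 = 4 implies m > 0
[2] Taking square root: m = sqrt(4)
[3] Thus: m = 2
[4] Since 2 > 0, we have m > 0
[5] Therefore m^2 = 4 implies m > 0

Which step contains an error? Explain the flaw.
Step 2: Taking square root: m = sqrt(4)

Step 2 takes the square root and assumes the positive root only. The equation m^2 = 4 actually has two solutions: m = 2 and m = -2. The proof silently assumes m > 0 without justification, then uses this assumption to conclude m > 0, which is circular. The counterexample m = -2 shows the claim is false.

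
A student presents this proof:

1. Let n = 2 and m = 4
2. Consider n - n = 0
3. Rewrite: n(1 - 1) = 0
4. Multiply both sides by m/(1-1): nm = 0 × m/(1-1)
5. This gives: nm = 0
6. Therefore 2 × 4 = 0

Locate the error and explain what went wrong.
Step 4: Multiply both sides by m/(1-1): nm = 0 × m/(1-1)

Step 4 multiplies both sides by m/(1-1). However, 1-1 = 0, so this is multiplication by m/0, which is undefined. We cannot multiply by an undefined expression.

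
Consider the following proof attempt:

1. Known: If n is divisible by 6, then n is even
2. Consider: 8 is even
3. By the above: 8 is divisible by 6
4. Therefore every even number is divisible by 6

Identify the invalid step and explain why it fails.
Step 3: By the above: 8 is divisible by 6

Step 3 commits the fallacy of affirming the consequent. The known fact 'divisible by 6 → even' does NOT imply 'even → divisible by 6'. That would be the converse, which is false. For example, 8 is even but 8 ÷ 6 = 1.33, which is not an integer.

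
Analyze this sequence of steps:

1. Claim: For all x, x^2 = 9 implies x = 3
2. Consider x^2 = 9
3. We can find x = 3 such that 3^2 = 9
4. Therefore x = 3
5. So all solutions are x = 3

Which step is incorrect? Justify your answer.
Step 4: Therefore x = 3

Step 4 incorrectly concludes that x = 3 is the only solution. The proof shows that x = 3 is A solution (existence), but does not show it is the ONLY solution (uniqueness). In fact, x = -3 is also a solution since (-3)^2 = 9. Finding one solution doesn't prove there are no others.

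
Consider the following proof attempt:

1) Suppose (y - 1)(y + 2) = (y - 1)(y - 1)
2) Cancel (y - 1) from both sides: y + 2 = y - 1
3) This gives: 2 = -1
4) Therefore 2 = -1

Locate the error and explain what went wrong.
Step 2: Cancel (y - 1) from both sides: y + 2 = y - 1

Step 2 cancels (y - 1) from both sides. This is only valid if (y - 1) ≠ 0, i.e., y ≠ 1. When y = 1, both sides equal zero regardless of the other factors. The correct approach requires considering y = 1 as a separate case.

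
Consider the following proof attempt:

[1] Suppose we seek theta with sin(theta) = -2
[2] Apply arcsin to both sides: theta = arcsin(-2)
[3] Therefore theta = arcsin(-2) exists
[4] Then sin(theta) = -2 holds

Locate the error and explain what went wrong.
Step 2: Apply arcsin to both sides: theta = arcsin(-2)

Step 2 applies arcsin to -2. However, arcsin(x) is only defined for x in [-1, 1] because sin(theta) can only produce values in that range. Since |-2| > 1, arcsin(-2) is undefined. There is no angle whose sine equals -2.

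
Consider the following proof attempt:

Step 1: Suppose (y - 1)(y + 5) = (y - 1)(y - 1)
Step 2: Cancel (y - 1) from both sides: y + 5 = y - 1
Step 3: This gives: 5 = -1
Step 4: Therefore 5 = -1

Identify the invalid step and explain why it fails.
Step 2: Cancel (y - 1) from both sides: y + 5 = y - 1

Step 2 cancels (y - 1) from both sides. This is only valid if (y - 1) ≠ 0, i.e., y ≠ 1. When y = 1, both sides equal zero regardless of the other factors. The correct approach requires considering y = 1 as a separate case.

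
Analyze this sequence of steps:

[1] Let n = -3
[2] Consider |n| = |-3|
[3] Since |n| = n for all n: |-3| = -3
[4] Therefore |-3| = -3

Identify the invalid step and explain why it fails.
Step 3: Since |n| = n for all n: |-3| = -3

Step 3 incorrectly states that |n| = n for all n. The correct definition is |n| = n when n >= 0, and |n| = -n when n < 0. Since -3 < 0, we have |-3| = -(-3) = 3, not -3.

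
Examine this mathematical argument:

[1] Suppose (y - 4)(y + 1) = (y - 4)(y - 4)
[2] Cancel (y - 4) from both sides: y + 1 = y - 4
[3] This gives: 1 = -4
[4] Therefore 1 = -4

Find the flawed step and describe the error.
Step 2: Cancel (y - 4) from both sides: y + 1 = y - 4

Step 2 cancels (y - 4) from both sides. This is only valid if (y - 4) ≠ 0, i.e., y ≠ 4. When y = 4, both sides equal zero regardless of the other factors. The correct approach requires considering y = 4 as a separate case.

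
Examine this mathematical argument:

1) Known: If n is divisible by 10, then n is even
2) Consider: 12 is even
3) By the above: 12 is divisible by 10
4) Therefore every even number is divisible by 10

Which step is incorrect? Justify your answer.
Step 3: By the above: 12 is divisible by 10

Step 3 commits the fallacy of affirming the consequent. The known fact 'divisible by 10 → even' does NOT imply 'even → divisible by 10'. That would be the converse, which is false. For example, 12 is even but 12 ÷ 10 = 1.20, which is not an integer.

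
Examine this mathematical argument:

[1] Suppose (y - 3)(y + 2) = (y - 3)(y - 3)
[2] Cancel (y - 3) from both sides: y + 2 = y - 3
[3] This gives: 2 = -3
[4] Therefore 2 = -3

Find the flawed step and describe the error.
Step 2: Cancel (y - 3) from both sides: y + 2 = y - 3

Step 2 cancels (y - 3) from both sides. This is only valid if (y - 3) ≠ 0, i.e., y ≠ 3. When y = 3, both sides equal zero regardless of the other factors. The correct approach requires considering y = 3 as a separate case.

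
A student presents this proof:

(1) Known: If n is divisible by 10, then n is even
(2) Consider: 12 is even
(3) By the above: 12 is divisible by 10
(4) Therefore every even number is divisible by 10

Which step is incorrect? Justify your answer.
Step 3: By the above: 12 is divisible by 10

Step 3 commits the fallacy of affirming the consequent. The known fact 'divisible by 10 → even' does NOT imply 'even → divisible by 10'. That would be the converse, which is false. For example, 12 is even but 12 ÷ 10 = 1.20, which is not an integer.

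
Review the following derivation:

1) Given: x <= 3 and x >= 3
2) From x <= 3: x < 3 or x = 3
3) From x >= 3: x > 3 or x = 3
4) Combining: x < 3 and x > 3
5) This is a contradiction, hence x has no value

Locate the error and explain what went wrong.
Step 4: Combining: x < 3 and x > 3

Step 4 incorrectly combines the conditions. From x <= 3 and x >= 3, the intersection is x = 3. The error treats the 'or' cases as 'and' requirements. The correct conclusion is that x = 3 is the unique solution, not that no solution exists.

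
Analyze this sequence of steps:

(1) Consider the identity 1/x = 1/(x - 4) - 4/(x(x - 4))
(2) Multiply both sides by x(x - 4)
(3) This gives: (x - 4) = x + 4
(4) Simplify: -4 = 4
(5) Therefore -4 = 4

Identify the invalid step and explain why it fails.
Step 3: This gives: (x - 4) = x + 4

Step 3 makes a sign error when clearing denominators. Multiplying -4/(x(x - 4)) by x(x - 4) gives -4, not +4. The correct result is (x - 4) = x - 4, which is trivially true, not (x - 4) = x + 4. (Step 1 is a valid identity: 1/(x - 4) - 4/(x(x - 4)) = (x - 4)/(x(x - 4)) = 1/x.)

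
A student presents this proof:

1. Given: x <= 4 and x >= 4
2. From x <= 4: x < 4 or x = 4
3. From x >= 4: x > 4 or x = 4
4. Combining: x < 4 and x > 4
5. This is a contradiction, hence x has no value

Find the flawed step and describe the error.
Step 4: Combining: x < 4 and x > 4

Step 4 incorrectly combines the conditions. From x <= 4 and x >= 4, the intersection is x = 4. The error treats the 'or' cases as 'and' requirements. The correct conclusion is that x = 4 is the unique solution, not that no solution exists.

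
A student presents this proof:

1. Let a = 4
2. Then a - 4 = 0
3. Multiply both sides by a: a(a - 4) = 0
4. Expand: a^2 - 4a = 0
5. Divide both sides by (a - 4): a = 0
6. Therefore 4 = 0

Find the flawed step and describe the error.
Step 5: Divide both sides by (a - 4): a = 0

Step 5 divides both sides by (a - 4). However, since a = 4, we have (a - 4) = 0. Division by zero is undefined, making this step invalid.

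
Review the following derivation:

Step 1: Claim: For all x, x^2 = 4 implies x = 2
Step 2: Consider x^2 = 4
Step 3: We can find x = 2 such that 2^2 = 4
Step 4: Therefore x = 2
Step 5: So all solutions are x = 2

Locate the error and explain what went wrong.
Step 4: Therefore x = 2

Step 4 incorrectly concludes that x = 2 is the only solution. The proof shows that x = 2 is A solution (existence), but does not show it is the ONLY solution (uniqueness). In fact, x = -2 is also a solution since (-2)^2 = 4. Finding one solution doesn't prove there are no others.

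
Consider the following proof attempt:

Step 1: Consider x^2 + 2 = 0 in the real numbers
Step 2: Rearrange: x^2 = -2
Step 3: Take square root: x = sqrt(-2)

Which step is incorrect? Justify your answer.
Step 3: Take square root: x = sqrt(-2)

Step 3 takes the square root of -2, which is negative. In the real number system, the square root of a negative number is undefined. The equation x^2 + 2 = 0 has no real solutions. Square roots of negative numbers only exist in the complex numbers.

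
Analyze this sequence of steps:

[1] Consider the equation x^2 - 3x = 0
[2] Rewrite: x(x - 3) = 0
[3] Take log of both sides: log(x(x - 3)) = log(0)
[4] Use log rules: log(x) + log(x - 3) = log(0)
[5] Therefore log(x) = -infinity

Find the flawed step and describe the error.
Step 3: Take log of both sides: log(x(x - 3)) = log(0)

Step 3 takes the logarithm of both sides, resulting in log(0) on the right side. The logarithm is only defined for positive numbers; log(0) is undefined (approaches negative infinity). This operation is invalid.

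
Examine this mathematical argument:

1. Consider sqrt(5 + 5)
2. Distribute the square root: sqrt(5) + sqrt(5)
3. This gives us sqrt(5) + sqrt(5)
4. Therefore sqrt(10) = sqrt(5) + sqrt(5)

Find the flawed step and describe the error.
Step 2: Distribute the square root: sqrt(5) + sqrt(5)

Step 2 incorrectly 'distributes' the square root over addition. The square root function does not distribute: sqrt(a + b) ≠ sqrt(a) + sqrt(b). In fact, sqrt(5 + 5) = sqrt(10) ≈ 3.1623, while sqrt(5) + sqrt(5) ≈ 4.4721.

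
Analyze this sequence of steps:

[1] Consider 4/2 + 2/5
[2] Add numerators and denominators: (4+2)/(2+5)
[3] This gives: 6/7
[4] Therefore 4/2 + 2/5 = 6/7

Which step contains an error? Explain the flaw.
Step 2: Add numerators and denominators: (4+2)/(2+5)

Step 2 incorrectly adds fractions by separately adding numerators and denominators. This is wrong. The correct method requires a common denominator: 4/2 + 2/5 = (4×5 + 2×2)/(2×5) = 24/10 = 12/5. The method used gives 6/7, which is different.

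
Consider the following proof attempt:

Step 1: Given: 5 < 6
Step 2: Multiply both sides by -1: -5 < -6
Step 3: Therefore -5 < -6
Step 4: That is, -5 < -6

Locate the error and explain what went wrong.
Step 2: Multiply both sides by -1: -5 < -6

Step 2 multiplies both sides by -1 but fails to reverse the inequality sign. When multiplying (or dividing) an inequality by a negative number, the direction must be reversed. Since 5 < 6, we should get -5 > -6, i.e., -5 > -6.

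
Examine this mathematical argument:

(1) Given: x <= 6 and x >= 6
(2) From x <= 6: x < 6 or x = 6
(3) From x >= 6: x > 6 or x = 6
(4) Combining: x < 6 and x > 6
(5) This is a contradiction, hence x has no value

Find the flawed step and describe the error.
Step 4: Combining: x < 6 and x > 6

Step 4 incorrectly combines the conditions. From x <= 6 and x >= 6, the intersection is x = 6. The error treats the 'or' cases as 'and' requirements. The correct conclusion is that x = 6 is the unique solution, not that no solution exists.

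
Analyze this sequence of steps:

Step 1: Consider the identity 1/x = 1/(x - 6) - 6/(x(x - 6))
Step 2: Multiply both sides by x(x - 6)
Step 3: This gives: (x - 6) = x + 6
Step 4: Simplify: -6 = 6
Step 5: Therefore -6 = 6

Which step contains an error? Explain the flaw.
Step 3: This gives: (x - 6) = x + 6

Step 3 makes a sign error when clearing denominators. Multiplying -6/(x(x - 6)) by x(x - 6) gives -6, not +6. The correct result is (x - 6) = x - 6, which is trivially true, not (x - 6) = x + 6. (Step 1 is a valid identity: 1/(x - 6) - 6/(x(x - 6)) = (x - 6)/(x(x - 6)) = 1/x.)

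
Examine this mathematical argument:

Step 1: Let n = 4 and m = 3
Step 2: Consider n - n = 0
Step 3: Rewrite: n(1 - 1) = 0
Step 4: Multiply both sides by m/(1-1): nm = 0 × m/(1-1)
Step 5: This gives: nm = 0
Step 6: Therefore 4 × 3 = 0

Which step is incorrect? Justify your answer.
Step 4: Multiply both sides by m/(1-1): nm = 0 × m/(1-1)

Step 4 multiplies both sides by m/(1-1). However, 1-1 = 0, so this is multiplication by m/0, which is undefined. We cannot multiply by an undefined expression.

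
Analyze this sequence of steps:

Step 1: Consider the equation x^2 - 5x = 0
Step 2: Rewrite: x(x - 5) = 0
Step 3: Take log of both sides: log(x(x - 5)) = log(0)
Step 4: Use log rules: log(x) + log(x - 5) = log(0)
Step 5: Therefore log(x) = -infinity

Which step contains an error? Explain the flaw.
Step 3: Take log of both sides: log(x(x - 5)) = log(0)

Step 3 takes the logarithm of both sides, resulting in log(0) on the right side. The logarithm is only defined for positive numbers; log(0) is undefined (approaches negative infinity). This operation is invalid.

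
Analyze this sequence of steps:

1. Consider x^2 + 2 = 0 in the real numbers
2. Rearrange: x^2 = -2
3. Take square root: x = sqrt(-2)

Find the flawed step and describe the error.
Step 3: Take square root: x = sqrt(-2)

Step 3 takes the square root of -2, which is negative. In the real number system, the square root of a negative number is undefined. The equation x^2 + 2 = 0 has no real solutions. Square roots of negative numbers only exist in the complex numbers.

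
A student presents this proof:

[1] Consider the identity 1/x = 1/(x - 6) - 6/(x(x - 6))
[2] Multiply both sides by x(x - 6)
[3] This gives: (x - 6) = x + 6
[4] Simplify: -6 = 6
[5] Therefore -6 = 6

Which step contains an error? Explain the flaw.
Step 3: This gives: (x - 6) = x + 6

Step 3 makes a sign error when clearing denominators. Multiplying -6/(x(x - 6)) by x(x - 6) gives -6, not +6. The correct result is (x - 6) = x - 6, which is trivially true, not (x - 6) = x + 6. (Step 1 is a valid identity: 1/(x - 6) - 6/(x(x - 6)) = (x - 6)/(x(x - 6)) = 1/x.)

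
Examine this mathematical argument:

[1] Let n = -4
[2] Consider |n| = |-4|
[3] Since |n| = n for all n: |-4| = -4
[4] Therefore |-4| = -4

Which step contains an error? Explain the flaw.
Step 3: Since |n| = n for all n: |-4| = -4

Step 3 incorrectly states that |n| = n for all n. The correct definition is |n| = n when n >= 0, and |n| = -n when n < 0. Since -4 < 0, we have |-4| = -(-4) = 4, not -4.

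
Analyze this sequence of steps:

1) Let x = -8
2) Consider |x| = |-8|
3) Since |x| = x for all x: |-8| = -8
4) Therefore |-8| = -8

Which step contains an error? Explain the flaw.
Step 3: Since |x| = x for all x: |-8| = -8

Step 3 incorrectly states that |x| = x for all x. The correct definition is |x| = x when x >= 0, and |x| = -x when x < 0. Since -8 < 0, we have |-8| = -(-8) = 8, not -8.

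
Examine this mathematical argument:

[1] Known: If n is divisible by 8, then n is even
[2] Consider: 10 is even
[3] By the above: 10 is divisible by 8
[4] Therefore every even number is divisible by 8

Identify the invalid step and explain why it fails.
Step 3: By the above: 10 is divisible by 8

Step 3 commits the fallacy of affirming the consequent. The known fact 'divisible by 8 → even' does NOT imply 'even → divisible by 8'. That would be the converse, which is false. For example, 10 is even but 10 ÷ 8 = 1.25, which is not an integer.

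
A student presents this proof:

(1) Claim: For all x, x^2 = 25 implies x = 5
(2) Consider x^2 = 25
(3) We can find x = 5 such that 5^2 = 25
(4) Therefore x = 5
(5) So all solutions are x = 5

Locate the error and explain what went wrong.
Step 4: Therefore x = 5

Step 4 incorrectly concludes that x = 5 is the only solution. The proof shows that x = 5 is A solution (existence), but does not show it is the ONLY solution (uniqueness). In fact, x = -5 is also a solution since (-5)^2 = 25. Finding one solution doesn't prove there are no others.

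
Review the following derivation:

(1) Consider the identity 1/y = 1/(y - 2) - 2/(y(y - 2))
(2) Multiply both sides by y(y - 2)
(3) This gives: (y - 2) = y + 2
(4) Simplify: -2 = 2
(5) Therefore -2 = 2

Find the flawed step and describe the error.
Step 3: This gives: (y - 2) = y + 2

Step 3 makes a sign error when clearing denominators. Multiplying -2/(y(y - 2)) by y(y - 2) gives -2, not +2. The correct result is (y - 2) = y - 2, which is trivially true, not (y - 2) = y + 2. (Step 1 is a valid identity: 1/(y - 2) - 2/(y(y - 2)) = (y - 2)/(y(y - 2)) = 1/y.)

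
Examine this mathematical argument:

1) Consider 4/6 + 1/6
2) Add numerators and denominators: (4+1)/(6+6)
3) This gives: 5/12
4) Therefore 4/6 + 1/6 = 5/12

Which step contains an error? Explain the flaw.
Step 2: Add numerators and denominators: (4+1)/(6+6)

Step 2 incorrectly adds fractions by separately adding numerators and denominators. This is wrong. The correct method requires a common denominator: 4/6 + 1/6 = (4×6 + 1×6)/(6×6) = 30/36 = 5/6. The method used gives 5/12, which is different.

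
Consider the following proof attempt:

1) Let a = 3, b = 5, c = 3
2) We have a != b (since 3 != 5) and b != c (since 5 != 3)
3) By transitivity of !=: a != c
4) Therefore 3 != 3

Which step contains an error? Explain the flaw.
Step 3: By transitivity of !=: a != c

Step 3 incorrectly applies transitivity to the '!=' relation. Transitivity states: if a R b and b R c, then a R c. However, '!=' is not transitive. Counterexample: 3 != 5 and 5 != 3, but 3 = 3 (both equal 3). Transitivity holds for relations like <, <=, =, but not for !=.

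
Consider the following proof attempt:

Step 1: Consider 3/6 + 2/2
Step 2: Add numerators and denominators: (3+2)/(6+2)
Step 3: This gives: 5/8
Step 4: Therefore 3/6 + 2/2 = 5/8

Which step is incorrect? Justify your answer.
Step 2: Add numerators and denominators: (3+2)/(6+2)

Step 2 incorrectly adds fractions by separately adding numerators and denominators. This is wrong. The correct method requires a common denominator: 3/6 + 2/2 = (3×2 + 2×6)/(6×2) = 18/12 = 3/2. The method used gives 5/8, which is different.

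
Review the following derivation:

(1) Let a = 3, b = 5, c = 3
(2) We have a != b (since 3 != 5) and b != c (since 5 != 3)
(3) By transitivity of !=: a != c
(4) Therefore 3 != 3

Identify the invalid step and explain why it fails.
Step 3: By transitivity of !=: a != c

Step 3 incorrectly applies transitivity to the '!=' relation. Transitivity states: if a R b and b R c, then a R c. However, '!=' is not transitive. Counterexample: 3 != 5 and 5 != 3, but 3 = 3 (both equal 3). Transitivity holds for relations like <, <=, =, but not for !=.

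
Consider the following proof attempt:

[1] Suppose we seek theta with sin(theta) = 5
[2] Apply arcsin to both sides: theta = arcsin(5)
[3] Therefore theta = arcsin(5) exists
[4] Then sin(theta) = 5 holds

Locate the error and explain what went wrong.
Step 2: Apply arcsin to both sides: theta = arcsin(5)

Step 2 applies arcsin to 5. However, arcsin(x) is only defined for x in [-1, 1] because sin(theta) can only produce values in that range. Since |5| > 1, arcsin(5) is undefined. There is no angle whose sine equals 5.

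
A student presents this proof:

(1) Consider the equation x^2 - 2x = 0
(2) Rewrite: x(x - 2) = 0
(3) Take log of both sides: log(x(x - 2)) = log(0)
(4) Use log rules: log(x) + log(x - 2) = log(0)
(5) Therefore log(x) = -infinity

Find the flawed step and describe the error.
Step 3: Take log of both sides: log(x(x - 2)) = log(0)

Step 3 takes the logarithm of both sides, resulting in log(0) on the right side. The logarithm is only defined for positive numbers; log(0) is undefined (approaches negative infinity). This operation is invalid.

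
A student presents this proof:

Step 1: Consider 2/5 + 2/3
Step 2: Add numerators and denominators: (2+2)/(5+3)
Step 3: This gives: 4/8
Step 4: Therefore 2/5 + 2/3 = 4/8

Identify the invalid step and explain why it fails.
Step 2: Add numerators and denominators: (2+2)/(5+3)

Step 2 incorrectly adds fractions by separately adding numerators and denominators. This is wrong. The correct method requires a common denominator: 2/5 + 2/3 = (2×3 + 2×5)/(5×3) = 16/15 = 16/15. The method used gives 4/8, which is different.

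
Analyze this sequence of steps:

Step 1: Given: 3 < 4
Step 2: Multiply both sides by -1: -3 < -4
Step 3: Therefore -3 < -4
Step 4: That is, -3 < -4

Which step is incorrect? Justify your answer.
Step 2: Multiply both sides by -1: -3 < -4

Step 2 multiplies both sides by -1 but fails to reverse the inequality sign. When multiplying (or dividing) an inequality by a negative number, the direction must be reversed. Since 3 < 4, we should get -3 > -4, i.e., -3 > -4.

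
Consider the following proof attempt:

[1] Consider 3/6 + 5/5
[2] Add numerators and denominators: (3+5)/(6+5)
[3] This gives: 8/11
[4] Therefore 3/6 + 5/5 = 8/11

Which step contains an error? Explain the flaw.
Step 2: Add numerators and denominators: (3+5)/(6+5)

Step 2 incorrectly adds fractions by separately adding numerators and denominators. This is wrong. The correct method requires a common denominator: 3/6 + 5/5 = (3×5 + 5×6)/(6×5) = 45/30 = 3/2. The method used gives 8/11, which is different.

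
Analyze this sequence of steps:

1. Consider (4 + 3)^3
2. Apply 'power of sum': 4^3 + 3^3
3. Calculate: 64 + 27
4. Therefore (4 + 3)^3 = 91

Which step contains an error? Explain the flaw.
Step 2: Apply 'power of sum': 4^3 + 3^3

Step 2 incorrectly applies a non-existent rule '(a+b)^n = a^n + b^n'. This is false in general. The correct expansion uses the binomial theorem. The actual value is (4 + 3)^3 = 7^3 = 343, not 91.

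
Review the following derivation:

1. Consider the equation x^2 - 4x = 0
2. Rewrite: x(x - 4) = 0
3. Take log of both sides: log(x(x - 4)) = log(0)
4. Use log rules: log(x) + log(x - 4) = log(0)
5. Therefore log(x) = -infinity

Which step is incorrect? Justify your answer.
Step 3: Take log of both sides: log(x(x - 4)) = log(0)

Step 3 takes the logarithm of both sides, resulting in log(0) on the right side. The logarithm is only defined for positive numbers; log(0) is undefined (approaches negative infinity). This operation is invalid.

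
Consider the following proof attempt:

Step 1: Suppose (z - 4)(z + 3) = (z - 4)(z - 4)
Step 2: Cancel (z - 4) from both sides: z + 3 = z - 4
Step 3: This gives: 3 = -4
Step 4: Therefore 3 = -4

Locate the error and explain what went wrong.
Step 2: Cancel (z - 4) from both sides: z + 3 = z - 4

Step 2 cancels (z - 4) from both sides. This is only valid if (z - 4) ≠ 0, i.e., z ≠ 4. When z = 4, both sides equal zero regardless of the other factors. The correct approach requires considering z = 4 as a separate case.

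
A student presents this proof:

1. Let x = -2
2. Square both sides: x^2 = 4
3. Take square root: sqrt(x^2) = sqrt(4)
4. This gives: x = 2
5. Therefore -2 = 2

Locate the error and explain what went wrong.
Step 4: This gives: x = 2

Step 4 incorrectly states that sqrt(x^2) = x. The correct identity is sqrt(x^2) = |x|. Since x = -2 < 0, we have sqrt(x^2) = |-2| = 2, not x = -2.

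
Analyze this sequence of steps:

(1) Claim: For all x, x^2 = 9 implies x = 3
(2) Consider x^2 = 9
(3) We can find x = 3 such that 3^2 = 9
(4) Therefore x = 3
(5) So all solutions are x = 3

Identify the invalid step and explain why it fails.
Step 4: Therefore x = 3

Step 4 incorrectly concludes that x = 3 is the only solution. The proof shows that x = 3 is A solution (existence), but does not show it is the ONLY solution (uniqueness). In fact, x = -3 is also a solution since (-3)^2 = 9. Finding one solution doesn't prove there are no others.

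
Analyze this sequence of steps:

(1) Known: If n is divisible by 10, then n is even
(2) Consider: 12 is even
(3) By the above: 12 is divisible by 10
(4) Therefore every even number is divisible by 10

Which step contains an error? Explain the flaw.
Step 3: By the above: 12 is divisible by 10

Step 3 commits the fallacy of affirming the consequent. The known fact 'divisible by 10 → even' does NOT imply 'even → divisible by 10'. That would be the converse, which is false. For example, 12 is even but 12 ÷ 10 = 1.20, which is not an integer.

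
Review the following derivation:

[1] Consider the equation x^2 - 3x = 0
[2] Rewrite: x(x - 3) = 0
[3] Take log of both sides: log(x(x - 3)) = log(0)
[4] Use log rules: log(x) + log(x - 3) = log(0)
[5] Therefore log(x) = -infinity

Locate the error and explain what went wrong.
Step 3: Take log of both sides: log(x(x - 3)) = log(0)

Step 3 takes the logarithm of both sides, resulting in log(0) on the right side. The logarithm is only defined for positive numbers; log(0) is undefined (approaches negative infinity). This operation is invalid.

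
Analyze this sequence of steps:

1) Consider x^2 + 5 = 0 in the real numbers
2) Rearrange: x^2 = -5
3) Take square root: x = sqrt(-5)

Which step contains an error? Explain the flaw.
Step 3: Take square root: x = sqrt(-5)

Step 3 takes the square root of -5, which is negative. In the real number system, the square root of a negative number is undefined. The equation x^2 + 5 = 0 has no real solutions. Square roots of negative numbers only exist in the complex numbers.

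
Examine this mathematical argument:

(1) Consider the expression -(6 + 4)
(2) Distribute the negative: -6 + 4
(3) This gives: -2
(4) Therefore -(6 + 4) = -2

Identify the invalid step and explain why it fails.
Step 2: Distribute the negative: -6 + 4

Step 2 incorrectly distributes the negative sign. The correct distribution is -(6 + 4) = -6 - 4 = -10. The negative must be applied to both terms, not just the first. The error treats -(6 + 4) as -6 + 4, which equals -2 instead of -10.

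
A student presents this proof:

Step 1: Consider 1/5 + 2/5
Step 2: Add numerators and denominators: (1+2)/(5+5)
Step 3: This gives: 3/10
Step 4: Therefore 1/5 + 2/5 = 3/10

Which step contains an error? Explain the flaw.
Step 2: Add numerators and denominators: (1+2)/(5+5)

Step 2 incorrectly adds fractions by separately adding numerators and denominators. This is wrong. The correct method requires a common denominator: 1/5 + 2/5 = (1×5 + 2×5)/(5×5) = 15/25 = 3/5. The method used gives 3/10, which is different.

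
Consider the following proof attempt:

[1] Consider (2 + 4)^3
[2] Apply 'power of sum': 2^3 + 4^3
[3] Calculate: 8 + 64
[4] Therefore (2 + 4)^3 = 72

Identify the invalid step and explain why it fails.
Step 2: Apply 'power of sum': 2^3 + 4^3

Step 2 incorrectly applies a non-existent rule '(a+b)^n = a^n + b^n'. This is false in general. The correct expansion uses the binomial theorem. The actual value is (2 + 4)^3 = 6^3 = 216, not 72.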